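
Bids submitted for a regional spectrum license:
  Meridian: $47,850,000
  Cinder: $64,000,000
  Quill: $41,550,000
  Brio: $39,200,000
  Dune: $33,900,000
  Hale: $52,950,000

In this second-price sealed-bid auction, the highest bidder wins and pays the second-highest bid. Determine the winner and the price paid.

Second-price sealed-bid auction: the highest bidder wins and pays the second-highest bid.
Sorting bids: 64,000,000 (Cinder) > 52,950,000 (Hale) > 47,850,000 (Meridian) > 41,550,000 (Quill) > 39,200,000 (Brio) > 33,900,000 (Dune)
Cinder wins with the highest bid; price is set by the runner-up at $52,950,000.

Cinder pays $52,950,000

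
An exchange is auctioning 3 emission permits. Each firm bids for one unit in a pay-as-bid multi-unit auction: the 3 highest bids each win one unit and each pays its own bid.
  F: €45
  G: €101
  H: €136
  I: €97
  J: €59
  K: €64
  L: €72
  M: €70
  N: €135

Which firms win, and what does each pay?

Ordering the bids: 136 (H), 135 (N), 101 (G), 97 (I), 72 (L), …
Winners (3 units): H, N, G.
Each winner pays its own bid: H €136, N €135, G €101.

H €136, N €135, G €101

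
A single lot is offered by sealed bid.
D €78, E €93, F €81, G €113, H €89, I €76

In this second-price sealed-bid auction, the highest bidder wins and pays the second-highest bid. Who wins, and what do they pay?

Bids ranked: 113 (G) > 93 (E) > 89 (H) > 81 (F) > 78 (D) > 76 (I)
G is highest; pays the second-highest bid, €93.

G pays €93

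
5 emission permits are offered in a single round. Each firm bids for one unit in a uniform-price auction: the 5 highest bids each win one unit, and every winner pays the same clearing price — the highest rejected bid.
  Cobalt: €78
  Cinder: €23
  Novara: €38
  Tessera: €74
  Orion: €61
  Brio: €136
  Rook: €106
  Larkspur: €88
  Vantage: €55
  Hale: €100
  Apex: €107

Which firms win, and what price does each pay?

Brio, Apex, Rook, Hale, Larkspur; each pays €78

Sorting: 136 (Brio), 107 (Apex), 106 (Rook), 100 (Hale), 88 (Larkspur), 78 (Cobalt), 74 (Tessera), …
Top 5: Brio, Apex, Rook, Hale, Larkspur.
First losing bid is Cobalt's €78, which sets the uniform price.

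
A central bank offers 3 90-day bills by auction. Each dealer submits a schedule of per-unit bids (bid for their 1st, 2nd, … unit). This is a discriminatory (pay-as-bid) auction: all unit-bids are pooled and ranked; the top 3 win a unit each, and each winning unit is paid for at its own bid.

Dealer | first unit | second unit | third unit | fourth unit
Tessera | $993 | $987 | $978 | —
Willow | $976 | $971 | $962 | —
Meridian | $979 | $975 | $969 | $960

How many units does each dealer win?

Meridian 1, Tessera 2

All unit-bids, highest first — top 3: 993 (Tessera-1), 987 (Tessera-2), 979 (Meridian-1)
Next rejected bid: $978 (not a price — pay-as-bid).
Allocation: Meridian 1, Tessera 2.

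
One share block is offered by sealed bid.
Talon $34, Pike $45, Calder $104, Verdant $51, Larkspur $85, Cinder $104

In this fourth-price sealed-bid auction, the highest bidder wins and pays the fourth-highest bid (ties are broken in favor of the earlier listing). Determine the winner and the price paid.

Rule: the highest bidder wins and pays the fourth-highest bid.
Bids ranked: 104 (Calder) > 104 (Cinder) > 85 (Larkspur) > 51 (Verdant) > 45 (Pike) > 34 (Talon)
Tie at $104 → Calder wins by tie-break.
Calder wins; payment is bid #4 in the ranking = $51.

Calder pays $51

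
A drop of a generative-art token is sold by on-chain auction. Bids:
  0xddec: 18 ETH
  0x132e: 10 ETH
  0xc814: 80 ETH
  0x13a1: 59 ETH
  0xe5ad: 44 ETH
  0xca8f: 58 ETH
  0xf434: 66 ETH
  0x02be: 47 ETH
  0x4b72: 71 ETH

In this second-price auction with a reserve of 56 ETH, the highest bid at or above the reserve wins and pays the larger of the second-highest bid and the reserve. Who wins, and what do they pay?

Bids in order: 80 (0xc814) > 71 (0x4b72) > 66 (0xf434) > 59 (0x13a1) > 58 (0xca8f) > 47 (0x02be) > …
0xc814 has the top bid at or above the reserve (80 ETH).
max(second-highest 71 ETH, reserve 56 ETH) = 71 ETH; the reserve does not bind.

0xc814 pays 71 ETH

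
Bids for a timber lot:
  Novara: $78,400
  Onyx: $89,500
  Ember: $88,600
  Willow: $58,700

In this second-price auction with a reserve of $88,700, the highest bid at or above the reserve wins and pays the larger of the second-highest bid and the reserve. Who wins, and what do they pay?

Onyx pays $88,700

Bids ranked: 89,500 (Onyx) > 88,600 (Ember) > 78,400 (Novara) > 58,700 (Willow)
Onyx has the top bid at or above the reserve ($89,500).
Second-highest bid $88,600 is below the reserve $88,700, so the reserve binds → payment $88,700.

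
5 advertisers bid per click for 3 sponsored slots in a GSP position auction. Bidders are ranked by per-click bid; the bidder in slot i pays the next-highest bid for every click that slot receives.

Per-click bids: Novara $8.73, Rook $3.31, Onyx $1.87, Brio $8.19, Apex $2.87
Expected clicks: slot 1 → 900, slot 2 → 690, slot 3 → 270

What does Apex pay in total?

Apex pays $0.00

Sorting advertisers: $8.73 (Novara) > $8.19 (Brio) > $3.31 (Rook) > $2.87 (Apex) > …
Apex ranks below slot 3 → no slot, pays nothing.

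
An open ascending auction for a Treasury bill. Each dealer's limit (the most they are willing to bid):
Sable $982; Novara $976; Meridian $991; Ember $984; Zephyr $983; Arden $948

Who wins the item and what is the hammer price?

Meridian wins at $984

Limits in order: 991 (Meridian) > 984 (Ember) > 983 (Zephyr) > 982 (Sable) > 976 (Novara) > 948 (Arden)
Ember is the last rival to drop out, at $984; Meridian remains and wins at that price.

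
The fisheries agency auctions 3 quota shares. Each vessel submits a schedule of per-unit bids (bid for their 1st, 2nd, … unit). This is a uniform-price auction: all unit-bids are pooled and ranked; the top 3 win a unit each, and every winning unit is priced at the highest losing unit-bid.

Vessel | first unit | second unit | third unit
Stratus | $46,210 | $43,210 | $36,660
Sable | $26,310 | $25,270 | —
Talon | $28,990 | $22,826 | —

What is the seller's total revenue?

Merging the schedules and taking the best 3: 46,210 (Stratus-1), 43,210 (Stratus-2), 36,660 (Stratus-3)
Highest rejected unit-bid = $28,990.
Allocation: Stratus 3. Every unit priced at $28,990.
Revenue = 3 × 28,990 = $86,970.

Total revenue: $86,970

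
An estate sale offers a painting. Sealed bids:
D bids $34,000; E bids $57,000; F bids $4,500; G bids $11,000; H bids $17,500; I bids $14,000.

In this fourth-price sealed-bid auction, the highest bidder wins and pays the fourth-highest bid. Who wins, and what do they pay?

E pays $14,000

Rule: the highest bidder wins and pays the fourth-highest bid.
Bids in order: 57,000 (E) > 34,000 (D) > 17,500 (H) > 14,000 (I) > 11,000 (G) > 4,500 (F)
E wins; payment is bid #4 in the ranking = $14,000.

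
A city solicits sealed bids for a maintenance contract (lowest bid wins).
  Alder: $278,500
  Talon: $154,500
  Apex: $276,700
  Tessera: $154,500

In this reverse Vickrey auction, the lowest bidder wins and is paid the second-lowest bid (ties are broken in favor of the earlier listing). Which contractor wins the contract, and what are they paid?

Talon is paid $154,500

Rule: the lowest bidder wins and is paid the second-lowest bid.
Bids in order: 154,500 (Talon) < 154,500 (Tessera) < 276,700 (Apex) < 278,500 (Alder)
Talon and Tessera tie at $154,500; tie-break gives it to Talon.
Talon is lowest; is paid the second-lowest bid, $154,500.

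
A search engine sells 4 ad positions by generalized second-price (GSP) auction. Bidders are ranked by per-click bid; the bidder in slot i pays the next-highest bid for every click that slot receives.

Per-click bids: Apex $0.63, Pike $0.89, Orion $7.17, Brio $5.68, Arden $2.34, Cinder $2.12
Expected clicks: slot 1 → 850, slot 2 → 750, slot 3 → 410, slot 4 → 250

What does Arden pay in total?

Arden pays $869.20

Sorting advertisers: $7.17 (Orion) > $5.68 (Brio) > $2.34 (Arden) > $2.12 (Cinder) > $0.89 (Pike) > …
Arden holds slot 3 → pays next bid $2.12 × 410 clicks = $869.20.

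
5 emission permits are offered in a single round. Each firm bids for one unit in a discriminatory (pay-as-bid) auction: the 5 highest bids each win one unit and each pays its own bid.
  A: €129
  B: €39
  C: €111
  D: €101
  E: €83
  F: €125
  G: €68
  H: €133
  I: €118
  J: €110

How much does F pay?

Sorting: 133 (H), 129 (A), 125 (F), 118 (I), 111 (C), 110 (J), 101 (D), …
Winners (5 units): H, A, F, I, C.
F wins → own bid €125.

F pays €125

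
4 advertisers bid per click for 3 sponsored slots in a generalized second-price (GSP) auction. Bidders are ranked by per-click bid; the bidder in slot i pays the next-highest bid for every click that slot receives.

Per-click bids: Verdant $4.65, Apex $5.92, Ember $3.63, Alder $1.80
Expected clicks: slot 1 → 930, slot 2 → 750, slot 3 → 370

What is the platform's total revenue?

Total revenue: $7713.00

Per-click bids in order: $5.92 (Apex) > $4.65 (Verdant) > $3.63 (Ember) > $1.80 (Alder)
Slot 1: Apex pays $4.65 × 930 = $4324.50
Slot 2: Verdant pays $3.63 × 750 = $2722.50
Slot 3: Ember pays $1.80 × 370 = $666.00
Total = $7713.00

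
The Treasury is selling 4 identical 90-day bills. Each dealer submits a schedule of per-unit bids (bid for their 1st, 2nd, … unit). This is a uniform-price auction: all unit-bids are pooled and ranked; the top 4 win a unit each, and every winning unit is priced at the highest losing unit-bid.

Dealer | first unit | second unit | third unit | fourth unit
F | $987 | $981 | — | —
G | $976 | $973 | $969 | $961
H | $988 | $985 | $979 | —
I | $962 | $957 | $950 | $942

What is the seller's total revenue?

Merging the schedules and taking the best 4: 988 (H-1), 987 (F-1), 985 (H-2), 981 (F-2)
First bid not allocated: $979.
Allocation: F 2, H 2. Every unit priced at $979.
Revenue = 4 × 979 = $3,916.

Total revenue: $3,916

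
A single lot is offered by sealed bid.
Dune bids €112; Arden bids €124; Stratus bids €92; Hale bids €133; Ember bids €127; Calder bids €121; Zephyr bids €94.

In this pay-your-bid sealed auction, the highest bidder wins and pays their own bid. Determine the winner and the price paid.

Bids in order: 133 (Hale) > 127 (Ember) > 124 (Arden) > 121 (Calder) > 112 (Dune) > 94 (Zephyr) > …
Hale has the highest bid and pays exactly that: €133.

Hale pays €133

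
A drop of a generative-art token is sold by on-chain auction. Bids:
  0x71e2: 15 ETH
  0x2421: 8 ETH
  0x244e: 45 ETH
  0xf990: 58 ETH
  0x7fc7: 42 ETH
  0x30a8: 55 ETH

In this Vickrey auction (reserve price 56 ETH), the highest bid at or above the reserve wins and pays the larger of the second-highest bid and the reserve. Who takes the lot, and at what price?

Bids in order: 58 (0xf990) > 55 (0x30a8) > 45 (0x244e) > 42 (0x7fc7) > 15 (0x71e2) > 8 (0x2421)
0xf990 has the top bid at or above the reserve (58 ETH).
max(second-highest 55 ETH, reserve 56 ETH) = 56 ETH.

0xf990 pays 56 ETH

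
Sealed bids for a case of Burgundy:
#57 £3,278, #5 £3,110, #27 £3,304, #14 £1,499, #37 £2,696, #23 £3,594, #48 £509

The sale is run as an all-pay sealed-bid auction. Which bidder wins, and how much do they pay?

Bids in order: 3,594 (#23) > 3,304 (#27) > 3,278 (#57) > 3,110 (#5) > 2,696 (#37) > 1,499 (#14) > …
#23 wins with the top bid; all bids are sunk regardless.

#23 pays £3,594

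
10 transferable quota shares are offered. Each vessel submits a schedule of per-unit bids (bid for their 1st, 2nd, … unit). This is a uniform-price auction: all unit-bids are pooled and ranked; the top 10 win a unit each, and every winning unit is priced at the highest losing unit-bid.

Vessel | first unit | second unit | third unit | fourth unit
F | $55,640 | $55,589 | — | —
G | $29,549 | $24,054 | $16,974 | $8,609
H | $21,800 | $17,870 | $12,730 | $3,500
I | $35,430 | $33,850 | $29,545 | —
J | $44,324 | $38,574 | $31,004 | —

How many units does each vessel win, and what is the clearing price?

Pooled unit-bids ranked (top 10): 55,640 (F-1), 55,589 (F-2), 44,324 (J-1), 38,574 (J-2), 35,430 (I-1), 33,850 (I-2), 31,004 (J-3), 29,549 (G-1), 29,545 (I-3), 24,054 (G-2)
Highest rejected unit-bid = $21,800.
Allocation: F 2, G 2, I 3, J 3.

F 2, G 2, I 3, J 3; clearing price $21,800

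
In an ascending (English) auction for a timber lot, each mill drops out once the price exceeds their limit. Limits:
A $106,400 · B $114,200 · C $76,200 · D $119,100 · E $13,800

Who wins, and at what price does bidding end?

Ascending (English) auction: the price rises until one bidder remains; the winner pays the price at which the last rival dropped out.
Sorting limits: 119,100 (D) > 114,200 (B) > 106,400 (A) > 76,200 (C) > 13,800 (E)
Once the price passes $114,200, only D is left; the hammer falls at B's limit of $114,200.

D wins at $114,200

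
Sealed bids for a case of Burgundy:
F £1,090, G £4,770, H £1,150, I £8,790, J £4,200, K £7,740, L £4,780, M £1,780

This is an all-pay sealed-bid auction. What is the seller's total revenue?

Rule: the highest bidder wins the item, but every bidder pays their own bid.
Bids ranked: 8,790 (I) > 7,740 (K) > 4,780 (L) > 4,770 (G) > 4,200 (J) > 1,780 (M) > …
I wins with the top bid; all bids are sunk regardless.
Every bidder forfeits their bid regardless of winning.
Revenue = 1,090 + 4,770 + 1,150 + 8,790 + 4,200 + 7,740 + 4,780 + 1,780 = £34,300.

Total revenue: £34,300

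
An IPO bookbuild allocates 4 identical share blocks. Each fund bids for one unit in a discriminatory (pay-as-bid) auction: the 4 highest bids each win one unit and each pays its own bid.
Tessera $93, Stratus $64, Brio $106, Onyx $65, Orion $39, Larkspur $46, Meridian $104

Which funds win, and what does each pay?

Ordering the bids: 106 (Brio), 104 (Meridian), 93 (Tessera), 65 (Onyx), 64 (Stratus), 46 (Larkspur), …
Winners (4 units): Brio, Meridian, Tessera, Onyx.
Each winner pays its own bid: Brio $106, Meridian $104, Tessera $93, Onyx $65.

Brio $106, Meridian $104, Tessera $93, Onyx $65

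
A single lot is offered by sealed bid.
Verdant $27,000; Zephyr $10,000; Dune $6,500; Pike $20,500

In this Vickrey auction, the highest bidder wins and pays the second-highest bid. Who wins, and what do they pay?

Verdant pays $20,500

Bids in order: 27,000 (Verdant) > 20,500 (Pike) > 10,000 (Zephyr) > 6,500 (Dune)
Second-price: Verdant pays Pike's bid of $20,500.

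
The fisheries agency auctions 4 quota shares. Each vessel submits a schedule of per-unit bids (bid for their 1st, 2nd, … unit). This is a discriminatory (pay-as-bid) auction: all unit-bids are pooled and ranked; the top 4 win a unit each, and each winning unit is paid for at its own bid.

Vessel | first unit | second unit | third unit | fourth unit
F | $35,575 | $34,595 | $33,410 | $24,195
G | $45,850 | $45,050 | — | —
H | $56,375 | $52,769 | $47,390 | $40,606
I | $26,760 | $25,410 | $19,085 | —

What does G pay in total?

Pooled unit-bids ranked (top 4): 56,375 (H-1), 52,769 (H-2), 47,390 (H-3), 45,850 (G-1)
Next rejected bid: $45,050 (not a price — pay-as-bid).
G's winning unit-bids: 45,850 = $45,850.

G pays $45,850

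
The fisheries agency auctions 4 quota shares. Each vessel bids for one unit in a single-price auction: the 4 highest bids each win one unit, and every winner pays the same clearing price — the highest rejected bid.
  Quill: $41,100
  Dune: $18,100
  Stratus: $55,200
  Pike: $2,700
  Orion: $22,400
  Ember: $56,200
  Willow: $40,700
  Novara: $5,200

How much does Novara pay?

Novara pays $0

Bids ranked high→low: 56,200 (Ember), 55,200 (Stratus), 41,100 (Quill), 40,700 (Willow), 22,400 (Orion), 18,100 (Dune), …
Winners (4 units): Ember, Stratus, Quill, Willow.
First losing bid is Orion's $22,400, which sets the uniform price.
Novara does not win → pays $0.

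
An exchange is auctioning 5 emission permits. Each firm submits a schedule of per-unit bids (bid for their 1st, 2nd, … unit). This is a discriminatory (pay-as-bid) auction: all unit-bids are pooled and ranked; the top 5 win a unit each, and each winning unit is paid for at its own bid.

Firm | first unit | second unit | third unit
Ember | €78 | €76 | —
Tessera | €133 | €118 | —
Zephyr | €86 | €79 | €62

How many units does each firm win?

All unit-bids, highest first — top 5: 133 (Tessera-1), 118 (Tessera-2), 86 (Zephyr-1), 79 (Zephyr-2), 78 (Ember-1)
Next rejected bid: €76 (not a price — pay-as-bid).
Allocation: Ember 1, Tessera 2, Zephyr 2.

Ember 1, Tessera 2, Zephyr 2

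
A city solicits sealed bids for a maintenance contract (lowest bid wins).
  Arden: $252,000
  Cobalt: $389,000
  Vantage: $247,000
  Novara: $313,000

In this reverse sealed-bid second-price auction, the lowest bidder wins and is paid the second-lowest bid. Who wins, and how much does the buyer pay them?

Bids ranked: 247,000 (Vantage) < 252,000 (Arden) < 313,000 (Novara) < 389,000 (Cobalt)
Second-price: Vantage is paid Arden's bid of $252,000.

Vantage is paid $252,000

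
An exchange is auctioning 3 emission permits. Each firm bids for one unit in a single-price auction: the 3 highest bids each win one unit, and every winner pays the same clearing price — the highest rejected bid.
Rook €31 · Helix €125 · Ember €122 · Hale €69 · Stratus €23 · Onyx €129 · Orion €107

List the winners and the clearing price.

Ordering the bids: 129 (Onyx), 125 (Helix), 122 (Ember), 107 (Orion), 69 (Hale), …
The 3 highest are Onyx, Helix, Ember.
Highest unsuccessful bid: €107 → clearing price.

Onyx, Helix, Ember; each pays €107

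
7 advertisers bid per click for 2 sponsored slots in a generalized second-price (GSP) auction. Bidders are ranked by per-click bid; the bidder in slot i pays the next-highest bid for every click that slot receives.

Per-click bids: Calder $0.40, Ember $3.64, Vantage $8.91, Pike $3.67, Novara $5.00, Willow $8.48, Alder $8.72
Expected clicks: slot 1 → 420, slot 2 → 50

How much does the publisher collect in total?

Per-click bids in order: $8.91 (Vantage) > $8.72 (Alder) > $8.48 (Willow) > …
Slot 1: Vantage pays $8.72 × 420 = $3662.40
Slot 2: Alder pays $8.48 × 50 = $424.00
Total = $4086.40

Total revenue: $4086.40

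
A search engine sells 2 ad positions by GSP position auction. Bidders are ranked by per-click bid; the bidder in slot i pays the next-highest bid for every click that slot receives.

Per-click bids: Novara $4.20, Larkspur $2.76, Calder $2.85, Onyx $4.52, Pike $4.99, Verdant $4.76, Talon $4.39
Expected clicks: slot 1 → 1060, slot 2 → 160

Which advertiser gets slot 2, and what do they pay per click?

Verdant; $4.52 per click

Ranked by bid: $4.99 (Pike) > $4.76 (Verdant) > $4.52 (Onyx) > …
Slot 2 goes to the second-ranked bidder, Verdant, who pays the next bid down: $4.52/click.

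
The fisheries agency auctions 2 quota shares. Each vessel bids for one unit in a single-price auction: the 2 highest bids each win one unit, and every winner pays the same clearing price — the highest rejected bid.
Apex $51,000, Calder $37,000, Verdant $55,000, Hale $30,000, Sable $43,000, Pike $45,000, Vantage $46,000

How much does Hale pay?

Hale pays $0

Bids ranked high→low: 55,000 (Verdant), 51,000 (Apex), 46,000 (Vantage), 45,000 (Pike), …
Top 2: Verdant, Apex.
Highest unsuccessful bid: $46,000 → clearing price.
Hale does not win → pays $0.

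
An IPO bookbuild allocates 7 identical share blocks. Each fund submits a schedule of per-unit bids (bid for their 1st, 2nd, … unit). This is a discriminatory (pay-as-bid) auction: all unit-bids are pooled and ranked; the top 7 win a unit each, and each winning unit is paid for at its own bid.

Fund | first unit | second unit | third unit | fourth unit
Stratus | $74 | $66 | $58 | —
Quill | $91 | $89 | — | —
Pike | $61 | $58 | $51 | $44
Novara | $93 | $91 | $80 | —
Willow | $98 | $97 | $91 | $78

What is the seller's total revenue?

Total revenue: $650

All unit-bids, highest first — top 7: 98 (Willow-1), 97 (Willow-2), 93 (Novara-1), 91 (Quill-1), 91 (Novara-2), 91 (Willow-3), 89 (Quill-2)
Next rejected bid: $80 (not a price — pay-as-bid).
Each winning unit pays its own bid.
Revenue = 98 + 97 + 93 + 91 + 91 + 91 + 89 = $650.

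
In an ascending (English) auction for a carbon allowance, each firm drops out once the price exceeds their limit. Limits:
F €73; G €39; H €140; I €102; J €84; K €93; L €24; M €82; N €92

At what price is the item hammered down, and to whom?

Ascending (English) auction: the price rises until one bidder remains; the winner pays the price at which the last rival dropped out.
Sorting limits: 140 (H) > 102 (I) > 93 (K) > 92 (N) > 84 (J) > 82 (M) > …
Bidding ends when I exits at €102; H takes it.

H wins at €102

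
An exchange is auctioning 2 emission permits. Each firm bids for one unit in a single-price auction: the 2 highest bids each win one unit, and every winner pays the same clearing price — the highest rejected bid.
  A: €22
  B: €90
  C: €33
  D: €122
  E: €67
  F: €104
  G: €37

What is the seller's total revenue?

Ordering the bids: 122 (D), 104 (F), 90 (B), 67 (E), …
Winners (2 units): D, F.
First losing bid is B's €90, which sets the uniform price.
Total revenue = 2 × €90 = €180.

Total revenue: €180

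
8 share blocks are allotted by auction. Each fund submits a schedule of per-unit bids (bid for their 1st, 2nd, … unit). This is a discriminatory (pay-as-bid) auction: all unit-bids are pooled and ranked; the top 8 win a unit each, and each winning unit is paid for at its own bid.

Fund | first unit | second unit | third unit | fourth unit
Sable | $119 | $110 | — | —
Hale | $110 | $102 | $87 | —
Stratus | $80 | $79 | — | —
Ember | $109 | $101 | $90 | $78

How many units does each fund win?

Merging the schedules and taking the best 8: 119 (Sable-1), 110 (Sable-2), 110 (Hale-1), 109 (Ember-1), 102 (Hale-2), 101 (Ember-2), 90 (Ember-3), 87 (Hale-3)
Next rejected bid: $80 (not a price — pay-as-bid).
Allocation: Ember 3, Hale 3, Sable 2.

Ember 3, Hale 3, Sable 2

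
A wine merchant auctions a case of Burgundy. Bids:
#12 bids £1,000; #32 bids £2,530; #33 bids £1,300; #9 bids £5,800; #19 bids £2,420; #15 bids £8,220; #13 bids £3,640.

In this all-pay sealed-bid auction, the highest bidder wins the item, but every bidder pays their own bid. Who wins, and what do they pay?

Bids ranked: 8,220 (#15) > 5,800 (#9) > 3,640 (#13) > 2,530 (#32) > 2,420 (#19) > 1,300 (#33) > …
#15 is highest and takes the item; every bidder forfeits their bid.

#15 pays £8,220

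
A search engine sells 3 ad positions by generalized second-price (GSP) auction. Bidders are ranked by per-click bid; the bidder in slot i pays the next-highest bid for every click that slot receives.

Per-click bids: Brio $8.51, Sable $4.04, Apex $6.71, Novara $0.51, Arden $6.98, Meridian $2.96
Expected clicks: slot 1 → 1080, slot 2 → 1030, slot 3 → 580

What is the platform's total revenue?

Ranked by bid: $8.51 (Brio) > $6.98 (Arden) > $6.71 (Apex) > $4.04 (Sable) > …
Slot 1: Brio pays $6.98 × 1080 = $7538.40
Slot 2: Arden pays $6.71 × 1030 = $6911.30
Slot 3: Apex pays $4.04 × 580 = $2343.20
Total = $16792.90

Total revenue: $16792.90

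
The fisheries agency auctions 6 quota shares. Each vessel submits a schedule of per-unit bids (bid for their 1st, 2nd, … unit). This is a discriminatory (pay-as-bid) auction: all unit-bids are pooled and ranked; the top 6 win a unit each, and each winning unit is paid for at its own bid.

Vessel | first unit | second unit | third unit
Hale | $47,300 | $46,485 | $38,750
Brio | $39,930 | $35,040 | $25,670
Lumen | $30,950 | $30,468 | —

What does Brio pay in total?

Pooled unit-bids ranked (top 6): 47,300 (Hale-1), 46,485 (Hale-2), 39,930 (Brio-1), 38,750 (Hale-3), 35,040 (Brio-2), 30,950 (Lumen-1)
Next rejected bid: $30,468 (not a price — pay-as-bid).
Brio's winning unit-bids: 39,930 + 35,040 = $74,970.

Brio pays $74,970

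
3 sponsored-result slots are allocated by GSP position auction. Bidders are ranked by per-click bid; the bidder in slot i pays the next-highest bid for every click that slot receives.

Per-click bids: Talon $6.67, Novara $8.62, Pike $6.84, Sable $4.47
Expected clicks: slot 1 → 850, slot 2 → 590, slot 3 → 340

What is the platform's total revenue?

Total revenue: $11269.10

Ranked by bid: $8.62 (Novara) > $6.84 (Pike) > $6.67 (Talon) > $4.47 (Sable)
Slot 1: Novara pays $6.84 × 850 = $5814.00
Slot 2: Pike pays $6.67 × 590 = $3935.30
Slot 3: Talon pays $4.47 × 340 = $1519.80
Total = $11269.10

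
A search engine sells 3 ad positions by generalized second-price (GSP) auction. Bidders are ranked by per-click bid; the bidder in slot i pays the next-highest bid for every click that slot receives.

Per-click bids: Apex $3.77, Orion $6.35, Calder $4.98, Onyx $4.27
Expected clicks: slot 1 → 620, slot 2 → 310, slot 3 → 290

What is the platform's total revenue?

Total revenue: $5504.60

Sorting advertisers: $6.35 (Orion) > $4.98 (Calder) > $4.27 (Onyx) > $3.77 (Apex)
Slot 1: Orion pays $4.98 × 620 = $3087.60
Slot 2: Calder pays $4.27 × 310 = $1323.70
Slot 3: Onyx pays $3.77 × 290 = $1093.30
Total = $5504.60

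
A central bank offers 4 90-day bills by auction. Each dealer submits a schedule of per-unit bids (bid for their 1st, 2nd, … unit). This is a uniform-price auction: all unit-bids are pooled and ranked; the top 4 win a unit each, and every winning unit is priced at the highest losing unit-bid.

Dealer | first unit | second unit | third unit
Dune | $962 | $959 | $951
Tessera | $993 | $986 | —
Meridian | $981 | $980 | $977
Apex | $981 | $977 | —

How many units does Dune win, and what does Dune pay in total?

Dune: 0 units, pays $0

All unit-bids, highest first — top 4: 993 (Tessera-1), 986 (Tessera-2), 981 (Meridian-1), 981 (Apex-1)
First bid not allocated: $980.
Dune wins 0 unit(s) at $980 each.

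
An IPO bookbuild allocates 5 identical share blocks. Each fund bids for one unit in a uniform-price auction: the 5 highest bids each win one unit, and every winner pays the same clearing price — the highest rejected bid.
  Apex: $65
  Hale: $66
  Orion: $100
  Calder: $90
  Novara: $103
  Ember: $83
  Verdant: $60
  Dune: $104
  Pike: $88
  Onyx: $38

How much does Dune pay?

Ordering the bids: 104 (Dune), 103 (Novara), 100 (Orion), 90 (Calder), 88 (Pike), 83 (Ember), 66 (Hale), …
The 5 highest are Dune, Novara, Orion, Calder, Pike.
Highest unsuccessful bid: $83 → clearing price.
Dune wins → pays $83.

Dune pays $83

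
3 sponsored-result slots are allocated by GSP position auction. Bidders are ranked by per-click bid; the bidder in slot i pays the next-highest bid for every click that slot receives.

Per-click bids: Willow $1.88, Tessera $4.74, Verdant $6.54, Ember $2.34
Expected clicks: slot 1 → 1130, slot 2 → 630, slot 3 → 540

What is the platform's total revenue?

Total revenue: $7845.60

Per-click bids in order: $6.54 (Verdant) > $4.74 (Tessera) > $2.34 (Ember) > $1.88 (Willow)
Slot 1: Verdant pays $4.74 × 1130 = $5356.20
Slot 2: Tessera pays $2.34 × 630 = $1474.20
Slot 3: Ember pays $1.88 × 540 = $1015.20
Total = $7845.60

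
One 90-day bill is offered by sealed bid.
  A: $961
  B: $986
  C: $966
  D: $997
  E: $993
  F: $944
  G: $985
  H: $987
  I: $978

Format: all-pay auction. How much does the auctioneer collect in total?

Rule: the highest bidder wins the item, but every bidder pays their own bid.
Bids in order: 997 (D) > 993 (E) > 987 (H) > 986 (B) > 985 (G) > 978 (I) > …
D wins with the top bid; all bids are sunk regardless.
Every bidder forfeits their bid regardless of winning.
Revenue = 961 + 986 + 966 + 997 + 993 + 944 + 985 + 987 + 978 = $8,797.

Total revenue: $8,797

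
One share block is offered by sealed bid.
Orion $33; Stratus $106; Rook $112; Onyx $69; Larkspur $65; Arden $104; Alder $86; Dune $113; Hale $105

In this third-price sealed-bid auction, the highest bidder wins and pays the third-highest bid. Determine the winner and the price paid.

Rule: the highest bidder wins and pays the third-highest bid.
Bids ranked: 113 (Dune) > 112 (Rook) > 106 (Stratus) > 105 (Hale) > 104 (Arden) > 86 (Alder) > …
Dune is highest; pays the third-highest bid, $106.

Dune pays $106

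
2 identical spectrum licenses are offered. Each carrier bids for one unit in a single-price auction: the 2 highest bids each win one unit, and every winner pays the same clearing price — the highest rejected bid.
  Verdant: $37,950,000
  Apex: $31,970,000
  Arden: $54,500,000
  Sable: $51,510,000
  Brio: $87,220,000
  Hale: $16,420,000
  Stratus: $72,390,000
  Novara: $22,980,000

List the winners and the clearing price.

Brio, Stratus; each pays $54,500,000

Sorting: 87,220,000 (Brio), 72,390,000 (Stratus), 54,500,000 (Arden), 51,510,000 (Sable), …
The 2 highest are Brio, Stratus.
First losing bid is Arden's $54,500,000, which sets the uniform price.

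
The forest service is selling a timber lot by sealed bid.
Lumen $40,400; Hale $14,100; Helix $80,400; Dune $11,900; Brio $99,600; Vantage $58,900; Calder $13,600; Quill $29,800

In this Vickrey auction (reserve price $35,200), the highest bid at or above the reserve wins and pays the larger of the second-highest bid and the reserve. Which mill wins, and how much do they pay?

Rule: the highest bid at or above the reserve wins and pays the larger of the second-highest bid and the reserve.
Bids ranked: 99,600 (Brio) > 80,400 (Helix) > 58,900 (Vantage) > 40,400 (Lumen) > 29,800 (Quill) > 14,100 (Hale) > …
Brio has the top bid at or above the reserve ($99,600).
max(second-highest $80,400, reserve $35,200) = $80,400; the reserve does not bind.

Brio pays $80,400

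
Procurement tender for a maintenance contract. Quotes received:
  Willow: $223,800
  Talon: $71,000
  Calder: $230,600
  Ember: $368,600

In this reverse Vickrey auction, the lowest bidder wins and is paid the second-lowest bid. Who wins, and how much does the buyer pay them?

Talon is paid $223,800

Sorting bids: 71,000 (Talon) < 223,800 (Willow) < 230,600 (Calder) < 368,600 (Ember)
Talon is lowest; is paid the second-lowest bid, $223,800.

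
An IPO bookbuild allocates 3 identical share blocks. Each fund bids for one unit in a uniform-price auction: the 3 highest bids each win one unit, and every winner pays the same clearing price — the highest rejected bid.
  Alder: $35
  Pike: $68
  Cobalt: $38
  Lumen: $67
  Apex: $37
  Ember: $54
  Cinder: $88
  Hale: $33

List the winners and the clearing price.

Bids ranked high→low: 88 (Cinder), 68 (Pike), 67 (Lumen), 54 (Ember), 38 (Cobalt), …
The 3 highest are Cinder, Pike, Lumen.
First losing bid is Ember's $54, which sets the uniform price.

Cinder, Pike, Lumen; each pays $54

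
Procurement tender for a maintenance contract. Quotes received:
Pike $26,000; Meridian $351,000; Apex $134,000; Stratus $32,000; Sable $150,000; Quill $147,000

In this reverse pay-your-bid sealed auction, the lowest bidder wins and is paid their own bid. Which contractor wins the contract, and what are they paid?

Pike is paid $26,000

Bids in order: 26,000 (Pike) < 32,000 (Stratus) < 134,000 (Apex) < 147,000 (Quill) < 150,000 (Sable) < 351,000 (Meridian)
Pike has the lowest bid and is paid exactly that: $26,000.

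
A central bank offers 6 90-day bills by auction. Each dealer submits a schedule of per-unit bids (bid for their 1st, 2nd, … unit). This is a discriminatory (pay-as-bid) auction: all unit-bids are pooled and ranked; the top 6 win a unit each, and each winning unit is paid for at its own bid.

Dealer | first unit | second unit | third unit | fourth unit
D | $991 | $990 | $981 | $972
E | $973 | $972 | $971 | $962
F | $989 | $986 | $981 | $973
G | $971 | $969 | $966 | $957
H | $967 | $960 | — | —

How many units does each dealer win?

D 3, F 3

Merging the schedules and taking the best 6: 991 (D-1), 990 (D-2), 989 (F-1), 986 (F-2), 981 (D-3), 981 (F-3)
Next rejected bid: $973 (not a price — pay-as-bid).
Allocation: D 3, F 3.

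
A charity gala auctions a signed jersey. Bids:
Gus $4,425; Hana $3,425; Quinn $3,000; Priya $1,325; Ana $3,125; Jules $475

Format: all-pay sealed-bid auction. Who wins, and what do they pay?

Rule: the highest bidder wins the item, but every bidder pays their own bid.
Bids ranked: 4,425 (Gus) > 3,425 (Hana) > 3,125 (Ana) > 3,000 (Quinn) > 1,325 (Priya) > 475 (Jules)
Gus wins with the top bid; all bids are sunk regardless.

Gus pays $4,425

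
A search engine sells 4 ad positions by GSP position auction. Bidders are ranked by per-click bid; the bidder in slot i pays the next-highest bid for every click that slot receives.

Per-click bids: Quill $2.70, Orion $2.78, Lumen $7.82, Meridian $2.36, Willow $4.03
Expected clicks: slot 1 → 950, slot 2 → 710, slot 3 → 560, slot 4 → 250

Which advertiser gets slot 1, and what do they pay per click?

Lumen; $4.03 per click

Ranked by bid: $7.82 (Lumen) > $4.03 (Willow) > $2.78 (Orion) > $2.70 (Quill) > $2.36 (Meridian)
Slot 1 goes to the first-ranked bidder, Lumen, who pays the next bid down: $4.03/click.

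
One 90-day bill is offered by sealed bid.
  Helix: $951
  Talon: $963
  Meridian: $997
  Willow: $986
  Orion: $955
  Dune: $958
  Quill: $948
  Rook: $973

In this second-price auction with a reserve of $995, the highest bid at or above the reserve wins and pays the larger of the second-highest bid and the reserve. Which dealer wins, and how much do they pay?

Bids ranked: 997 (Meridian) > 986 (Willow) > 973 (Rook) > 963 (Talon) > 958 (Dune) > 955 (Orion) > …
Highest eligible bid: Meridian at $997.
max(second-highest $986, reserve $995) = $995.

Meridian pays $995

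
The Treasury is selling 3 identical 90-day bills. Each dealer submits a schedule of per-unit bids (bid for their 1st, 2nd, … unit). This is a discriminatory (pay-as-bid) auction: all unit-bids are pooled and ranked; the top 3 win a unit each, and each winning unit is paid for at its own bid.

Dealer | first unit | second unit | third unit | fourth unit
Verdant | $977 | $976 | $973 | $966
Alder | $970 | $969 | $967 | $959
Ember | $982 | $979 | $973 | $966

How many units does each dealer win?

Merging the schedules and taking the best 3: 982 (Ember-1), 979 (Ember-2), 977 (Verdant-1)
Next rejected bid: $976 (not a price — pay-as-bid).
Allocation: Ember 2, Verdant 1.

Ember 2, Verdant 1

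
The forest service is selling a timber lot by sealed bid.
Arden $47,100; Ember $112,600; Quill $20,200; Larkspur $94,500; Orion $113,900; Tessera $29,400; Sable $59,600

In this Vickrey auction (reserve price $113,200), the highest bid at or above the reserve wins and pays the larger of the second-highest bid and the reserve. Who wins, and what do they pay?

Orion pays $113,200

Rule: the highest bid at or above the reserve wins and pays the larger of the second-highest bid and the reserve.
Sorting bids: 113,900 (Orion) > 112,600 (Ember) > 94,500 (Larkspur) > 59,600 (Sable) > 47,100 (Arden) > 29,400 (Tessera) > …
Orion has the top bid at or above the reserve ($113,900).
max(second-highest $112,600, reserve $113,200) = $113,200.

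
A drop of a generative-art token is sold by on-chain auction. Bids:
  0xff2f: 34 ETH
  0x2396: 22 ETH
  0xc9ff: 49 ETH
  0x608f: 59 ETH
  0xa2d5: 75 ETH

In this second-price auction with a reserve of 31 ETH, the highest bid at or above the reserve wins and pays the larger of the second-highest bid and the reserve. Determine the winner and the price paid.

Bids ranked: 75 (0xa2d5) > 59 (0x608f) > 49 (0xc9ff) > 34 (0xff2f) > 22 (0x2396)
0xa2d5 has the top bid at or above the reserve (75 ETH).
Second-highest bid 59 ETH exceeds the reserve 31 ETH → payment 59 ETH.

0xa2d5 pays 59 ETH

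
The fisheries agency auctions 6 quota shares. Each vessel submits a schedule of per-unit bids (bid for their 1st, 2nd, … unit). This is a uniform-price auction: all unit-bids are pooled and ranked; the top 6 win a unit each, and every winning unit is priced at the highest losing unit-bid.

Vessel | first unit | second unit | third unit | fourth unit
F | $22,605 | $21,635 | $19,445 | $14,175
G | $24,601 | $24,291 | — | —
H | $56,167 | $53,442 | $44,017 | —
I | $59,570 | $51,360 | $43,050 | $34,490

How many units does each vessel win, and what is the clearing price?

H 3, I 3; clearing price $34,490

Pooled unit-bids ranked (top 6): 59,570 (I-1), 56,167 (H-1), 53,442 (H-2), 51,360 (I-2), 44,017 (H-3), 43,050 (I-3)
First bid not allocated: $34,490.
Allocation: H 3, I 3.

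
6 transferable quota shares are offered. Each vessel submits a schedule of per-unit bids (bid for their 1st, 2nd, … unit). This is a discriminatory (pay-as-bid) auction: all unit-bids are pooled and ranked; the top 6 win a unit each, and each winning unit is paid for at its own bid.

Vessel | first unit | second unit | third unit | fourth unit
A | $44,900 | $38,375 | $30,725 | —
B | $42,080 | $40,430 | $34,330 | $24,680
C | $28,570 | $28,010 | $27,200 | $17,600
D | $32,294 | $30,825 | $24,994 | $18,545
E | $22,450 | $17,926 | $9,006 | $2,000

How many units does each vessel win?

A 2, B 3, D 1

Merging the schedules and taking the best 6: 44,900 (A-1), 42,080 (B-1), 40,430 (B-2), 38,375 (A-2), 34,330 (B-3), 32,294 (D-1)
Next rejected bid: $30,825 (not a price — pay-as-bid).
Allocation: A 2, B 3, D 1.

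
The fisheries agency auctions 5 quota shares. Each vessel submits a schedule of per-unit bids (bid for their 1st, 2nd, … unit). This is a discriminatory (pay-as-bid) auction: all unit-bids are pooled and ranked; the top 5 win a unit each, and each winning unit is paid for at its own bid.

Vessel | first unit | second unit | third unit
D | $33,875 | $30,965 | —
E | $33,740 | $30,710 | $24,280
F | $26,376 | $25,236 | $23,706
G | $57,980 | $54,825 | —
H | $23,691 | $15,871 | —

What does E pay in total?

Merging the schedules and taking the best 5: 57,980 (G-1), 54,825 (G-2), 33,875 (D-1), 33,740 (E-1), 30,965 (D-2)
Next rejected bid: $30,710 (not a price — pay-as-bid).
E's winning unit-bids: 33,740 = $33,740.

E pays $33,740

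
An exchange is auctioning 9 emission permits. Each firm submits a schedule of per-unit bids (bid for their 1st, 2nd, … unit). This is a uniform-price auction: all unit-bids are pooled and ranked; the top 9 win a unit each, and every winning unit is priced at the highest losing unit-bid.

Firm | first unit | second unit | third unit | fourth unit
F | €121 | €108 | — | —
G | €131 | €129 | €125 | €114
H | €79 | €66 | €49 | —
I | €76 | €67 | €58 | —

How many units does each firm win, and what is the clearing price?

Merging the schedules and taking the best 9: 131 (G-1), 129 (G-2), 125 (G-3), 121 (F-1), 114 (G-4), 108 (F-2), 79 (H-1), 76 (I-1), 67 (I-2)
Highest rejected unit-bid = €66.
Allocation: F 2, G 4, H 1, I 2.

F 2, G 4, H 1, I 2; clearing price €66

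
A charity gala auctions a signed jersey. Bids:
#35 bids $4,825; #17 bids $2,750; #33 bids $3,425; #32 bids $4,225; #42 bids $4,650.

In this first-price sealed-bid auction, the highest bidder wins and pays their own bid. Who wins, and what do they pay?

First-price sealed-bid auction: the highest bidder wins and pays their own bid.
Bids ranked: 4,825 (#35) > 4,650 (#42) > 4,225 (#32) > 3,425 (#33) > 2,750 (#17)
#35 has the highest bid and pays exactly that: $4,825.

#35 pays $4,825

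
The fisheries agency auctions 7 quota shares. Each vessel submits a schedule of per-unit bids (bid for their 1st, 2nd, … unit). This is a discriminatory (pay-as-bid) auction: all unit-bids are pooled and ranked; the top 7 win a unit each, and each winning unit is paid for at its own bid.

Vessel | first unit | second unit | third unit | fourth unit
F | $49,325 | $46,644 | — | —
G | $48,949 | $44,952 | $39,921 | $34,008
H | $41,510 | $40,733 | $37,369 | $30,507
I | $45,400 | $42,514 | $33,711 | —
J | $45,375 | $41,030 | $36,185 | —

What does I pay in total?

All unit-bids, highest first — top 7: 49,325 (F-1), 48,949 (G-1), 46,644 (F-2), 45,400 (I-1), 45,375 (J-1), 44,952 (G-2), 42,514 (I-2)
Next rejected bid: $41,510 (not a price — pay-as-bid).
I's winning unit-bids: 45,400 + 42,514 = $87,914.

I pays $87,914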